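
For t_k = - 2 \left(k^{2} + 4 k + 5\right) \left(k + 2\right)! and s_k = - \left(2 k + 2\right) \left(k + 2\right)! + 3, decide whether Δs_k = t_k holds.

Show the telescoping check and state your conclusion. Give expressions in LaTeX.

s_(k+1) = -(2*k + 4)*factorial(k + 3) + 3
s_(k+1) − s_k = -2*(k**2 + 4*k + 5)*factorial(k + 2)
(s_(k+1) − s_k) − t_k = 0

valid (s_(k+1) − s_k reduces to t_k)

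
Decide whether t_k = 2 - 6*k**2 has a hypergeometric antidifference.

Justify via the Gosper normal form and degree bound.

Yes. s_k = k*(-2*k**2 + 3*k + 1).

Ratio r(k) = (3*(k + 1)**2 - 1)/(3*k**2 - 1).
Normal form (A,B,C) = (1, 1, k**2 - 1/3).
f must satisfy (1)·f(k+1) − (1)·f(k) = k**2 - 1/3.
Degrees (0,0,2) ⇒ d ≤ 3.
Solving with deg f ≤ 3: f(k) = k*(2*k**2 - 3*k - 1)/6.
So s_k = (B(k−1)f/C)·t_k = (k*(2*k**2 - 3*k - 1)/(2*(3*k**2 - 1)))·t_k = k*(-2*k**2 + 3*k + 1).
Check: Δs_k = 2 - 6*k**2. ✓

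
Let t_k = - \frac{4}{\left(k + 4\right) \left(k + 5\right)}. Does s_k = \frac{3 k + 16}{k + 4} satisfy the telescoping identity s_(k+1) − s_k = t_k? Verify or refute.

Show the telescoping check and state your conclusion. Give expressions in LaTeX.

Valid: the claim telescopes to t_k.

s_(k+1) = (3*k + 19)/(k + 5)
s_(k+1) − s_k = -4/(k**2 + 9*k + 20)
(s_(k+1) − s_k) − t_k = 0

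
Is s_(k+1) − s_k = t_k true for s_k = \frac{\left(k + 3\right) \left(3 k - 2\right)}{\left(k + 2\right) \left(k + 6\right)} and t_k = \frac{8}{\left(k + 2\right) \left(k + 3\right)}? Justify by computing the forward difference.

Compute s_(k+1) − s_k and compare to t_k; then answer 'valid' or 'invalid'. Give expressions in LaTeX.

s_(k+1) = (k + 4)*(3*k + 1)/((k + 3)*(k + 7))
s_(k+1) − s_k = (17*k**2 + 101*k + 174)/(k**4 + 18*k**3 + 113*k**2 + 288*k + 252)
(s_(k+1) − s_k) − t_k = 3*(3*k**2 - k - 54)/(k**4 + 18*k**3 + 113*k**2 + 288*k + 252)

Invalid: residual \frac{3 \left(3 k^{2} - k - 54\right)}{k^{4} + 18 k^{3} + 113 k^{2} + 288 k + 252} ≠ 0.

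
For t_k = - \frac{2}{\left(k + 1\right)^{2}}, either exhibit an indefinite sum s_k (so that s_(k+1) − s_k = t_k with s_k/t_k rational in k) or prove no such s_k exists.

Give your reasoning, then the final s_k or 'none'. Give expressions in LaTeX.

none — t_k is not Gosper-summable

The ratio is (k + 1)**2/(k + 2)**2.
Take A(k)=k**2 + 2*k + 1, B(k)=k**2 + 4*k + 4, C(k)=1.
f must satisfy (k**2 + 2*k + 1)·f(k+1) − (k**2 + 2*k + 1)·f(k) = 1.
Degrees (2,2,0) ⇒ d ≤ 0.
f = c0 ⇒ A·f(k+1) − B(k−1)·f(k) − C = -1. The system {-1 = 0} is inconsistent; no antidifference.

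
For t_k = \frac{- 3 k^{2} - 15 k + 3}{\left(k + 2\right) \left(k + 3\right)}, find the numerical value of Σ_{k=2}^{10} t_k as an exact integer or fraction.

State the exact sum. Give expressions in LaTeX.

Σ = -1215/52

Step 1: r(k) = (k + 2)*(5*k + (k + 1)**2 + 4)/((k + 4)*(k**2 + 5*k - 1)).
Factor: A=k + 2; B=k + 4; C=k**2 + 5*k - 1.
Solve (k + 2)·f(k+1) − (k + 3)·f(k) = k**2 + 5*k - 1.
deg f ≤ 2 (via 1,1,2).
Match coefficients ⇒ f(k) = k*(2*k - 3)/2.
So s_k = (B(k−1)f/C)·t_k = (k*(k + 3)*(2*k - 3)/(2*(k**2 + 5*k - 1)))·t_k = 3*k*(3 - 2*k)/(2*(k + 2)).
Δs = 3*(-k**2 - 5*k + 1)/(k**2 + 5*k + 6), as required.
Sum = s_(11) − s_(2); s_(11) = -627/26, s_(2) = -3/4 ⇒ -1215/52.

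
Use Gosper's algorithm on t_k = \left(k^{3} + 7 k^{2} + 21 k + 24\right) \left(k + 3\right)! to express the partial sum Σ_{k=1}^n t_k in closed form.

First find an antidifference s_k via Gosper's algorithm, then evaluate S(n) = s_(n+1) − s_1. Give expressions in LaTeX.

Step 1: r(k) = (k**4 + 14*k**3 + 78*k**2 + 205*k + 212)/(k**3 + 7*k**2 + 21*k + 24).
Factor: A=k + 4; B=1; C=k**3 + 7*k**2 + 21*k + 24.
Need (k + 4)·f(k+1) − (1)·f(k) = k**3 + 7*k**2 + 21*k + 24.
Bound: deg f ≤ 2.
Coefficient equations give f(k) = k**2 + 2*k + 4.
R(k) = B(k−1)·f(k)/C(k) = (k**2 + 2*k + 4)/(k**3 + 7*k**2 + 21*k + 24); s_k = R·t_k = (k**2 + 2*k + 4)*factorial(k + 3).
Δs = (k**3 + 7*k**2 + 21*k + 24)*factorial(k + 3), as required.
Evaluate: s_(n+1) = (n**2 + 4*n + 7)*factorial(n + 4); subtract s_(1) = 168 ⇒ S(n) = n**2*factorial(n + 4) + 4*n*factorial(n + 4) + 7*factorial(n + 4) - 168.

S(n) = n^{2} \left(n + 4\right)! + 4 n \left(n + 4\right)! + 7 \left(n + 4\right)! - 168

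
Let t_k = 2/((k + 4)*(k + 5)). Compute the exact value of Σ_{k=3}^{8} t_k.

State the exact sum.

Step 1: r(k) = (k + 4)/(k + 6).
A = k + 4, B = k + 6, C = 1.
Solve (k + 4)·f(k+1) − (k + 5)·f(k) = 1.
Bound: deg f ≤ 1.
Solving with deg f ≤ 1: f(k) = k/4.
Get s_k = R·t_k = k/(2*(k + 4)) with R(k) = B(k−1)f(k)/C(k) = k*(k + 5)/4.
s_(k+1) − s_k = 2/(k**2 + 9*k + 20) = t_k.
Σ_(k=3)^(8) t_k = s_(9) − s_(3) = 9/26 − (3/14) = 12/91.

Σ = 12/91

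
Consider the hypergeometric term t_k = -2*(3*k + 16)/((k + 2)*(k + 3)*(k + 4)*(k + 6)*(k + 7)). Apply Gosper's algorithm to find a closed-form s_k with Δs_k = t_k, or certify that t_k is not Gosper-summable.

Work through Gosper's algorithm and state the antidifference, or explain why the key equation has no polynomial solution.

s_k = k*(-k**2 - 11*k - 36)/(18*(k**3 + 11*k**2 + 36*k + 36))

Compute t_(k+1)/t_k: get (k + 2)*(k + 6)*(3*k + 19)/((k + 5)*(k + 8)*(3*k + 16)).
Normal form (A,B,C) = (k + 2, k + 8, k**2 + 31*k/3 + 80/3).
f must satisfy (k + 2)·f(k+1) − (k + 7)·f(k) = k**2 + 31*k/3 + 80/3.
Bound: deg f ≤ 5.
Solving with deg f ≤ 5: f(k) = k*(k + 4)*(k + 5)*(k**2 + 11*k + 36)/108.
So s_k = (B(k−1)f/C)·t_k = (k*(k + 4)*(k + 7)*(k**2 + 11*k + 36)/(36*(3*k + 16)))·t_k = k*(-k**2 - 11*k - 36)/(18*(k**3 + 11*k**2 + 36*k + 36)).
Δs = 2*(-3*k - 16)/(k**5 + 22*k**4 + 185*k**3 + 740*k**2 + 1404*k + 1008), as required.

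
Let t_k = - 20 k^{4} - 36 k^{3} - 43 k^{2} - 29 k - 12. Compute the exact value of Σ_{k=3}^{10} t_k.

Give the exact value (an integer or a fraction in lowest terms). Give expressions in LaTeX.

Σ = -632840

t_(k+1)/t_k = (20*k**4 + 116*k**3 + 271*k**2 + 303*k + 140)/(20*k**4 + 36*k**3 + 43*k**2 + 29*k + 12).
So A=1 and B=1, with C=k**4 + 9*k**3/5 + 43*k**2/20 + 29*k/20 + 3/5.
Solve (1)·f(k+1) − (1)·f(k) = k**4 + 9*k**3/5 + 43*k**2/20 + 29*k/20 + 3/5.
Bound: deg f ≤ 5.
Coefficient equations give f(k) = k*(4*k**4 - k**3 + 3*k**2 + 2*k + 4)/20.
Then R = B(k−1)f/C = k*(4*k**4 - k**3 + 3*k**2 + 2*k + 4)/(20*k**4 + 36*k**3 + 43*k**2 + 29*k + 12), so s_k = R(k)·t_k = k*(-4*k**4 + k**3 - 3*k**2 - 2*k - 4).
Δs = -20*k**4 - 36*k**3 - 43*k**2 - 29*k - 12, as required.
Sum = s_(11) − s_(3); s_(11) = -633842, s_(3) = -1002 ⇒ -632840.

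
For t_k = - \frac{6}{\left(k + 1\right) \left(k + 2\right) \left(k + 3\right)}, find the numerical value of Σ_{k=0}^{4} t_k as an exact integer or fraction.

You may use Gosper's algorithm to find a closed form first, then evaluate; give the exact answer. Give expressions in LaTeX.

Σ = -10/7

t_(k+1)/t_k = (k + 1)/(k + 4).
Normal form (A,B,C) = (k + 1, k + 4, 1).
Set up (k + 1)·f(k+1) − (k + 3)·f(k) − (1) = 0.
Degrees (1,1,0) ⇒ d ≤ 2.
Solve for f: f(k) = k*(k + 3)/4 (degree 2 ≤ 2).
Get s_k = R·t_k = 3*k*(-k - 3)/(2*(k + 1)*(k + 2)) with R(k) = B(k−1)f(k)/C(k) = k*(k + 3)**2/4.
Δs = -6/(k**3 + 6*k**2 + 11*k + 6), as required.
Telescoping: Σ = s_(5) − s_(0) = -10/7 − (0) = -10/7.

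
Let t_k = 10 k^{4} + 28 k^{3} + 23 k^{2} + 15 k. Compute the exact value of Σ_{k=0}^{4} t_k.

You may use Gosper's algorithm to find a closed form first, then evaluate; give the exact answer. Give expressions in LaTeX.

Σ = 7180

The ratio is (10*k**4 + 68*k**3 + 167*k**2 + 185*k + 76)/(k*(10*k**3 + 28*k**2 + 23*k + 15)).
A = 1, B = 1, C = k**4 + 14*k**3/5 + 23*k**2/10 + 3*k/2.
Set up (1)·f(k+1) − (1)·f(k) − (k**4 + 14*k**3/5 + 23*k**2/10 + 3*k/2) = 0.
deg f ≤ 5 (via 0,0,4).
Coefficient equations give f(k) = k*(k - 1)*(2*k**3 + 4*k**2 + k + 4)/10.
Certificate R = B(k−1)f/C = (k - 1)*(2*k**3 + 4*k**2 + k + 4)/(10*k**3 + 28*k**2 + 23*k + 15) gives s_k = k*(2*k**4 + 2*k**3 - 3*k**2 + 3*k - 4).
Verify: k*(10*k**3 + 28*k**2 + 23*k + 15) matches t_k.
Sum = s_(5) − s_(0); s_(5) = 7180, s_(0) = 0 ⇒ 7180.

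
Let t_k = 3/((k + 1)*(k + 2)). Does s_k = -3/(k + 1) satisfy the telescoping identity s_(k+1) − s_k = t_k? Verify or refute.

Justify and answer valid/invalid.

valid (s_(k+1) − s_k reduces to t_k)

s_(k+1) = -3/(k + 2)
s_(k+1) − s_k = 3/((k + 1)*(k + 2))
(s_(k+1) − s_k) − t_k = 0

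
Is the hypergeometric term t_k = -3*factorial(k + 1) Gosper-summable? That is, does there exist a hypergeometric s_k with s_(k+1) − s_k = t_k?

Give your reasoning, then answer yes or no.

Compute t_(k+1)/t_k: get k + 2.
Gosper form: A/B · C(k+1)/C(k) with A=k + 2, B=1, C=1.
Set up (k + 2)·f(k+1) − (1)·f(k) − (1) = 0.
d = -1 from the (1,0,0) case.
Bound -1 < 0, so the key equation has no polynomial solution.

No — key equation has no polynomial f.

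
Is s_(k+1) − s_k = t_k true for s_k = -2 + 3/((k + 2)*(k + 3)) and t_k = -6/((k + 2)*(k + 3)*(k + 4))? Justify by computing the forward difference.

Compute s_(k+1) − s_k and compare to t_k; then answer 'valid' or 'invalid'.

Valid — Δs_k = t_k.

s_(k+1) = -2 + 3/((k + 3)*(k + 4))
s_(k+1) − s_k = -6/(k**3 + 9*k**2 + 26*k + 24)
(s_(k+1) − s_k) − t_k = 0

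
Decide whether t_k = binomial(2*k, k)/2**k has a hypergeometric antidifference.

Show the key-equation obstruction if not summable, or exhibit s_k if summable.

No — negative degree bound, so no certificate f.

Compute t_(k+1)/t_k: get (2*k + 1)/(k + 1).
Gosper form: A/B · C(k+1)/C(k) with A=2*k + 1, B=k + 1, C=1.
Solve (2*k + 1)·f(k+1) − (k)·f(k) = 1.
From deg A=1, deg B=1, deg C=0: d=-1.
Bound -1 < 0, so the key equation has no polynomial solution.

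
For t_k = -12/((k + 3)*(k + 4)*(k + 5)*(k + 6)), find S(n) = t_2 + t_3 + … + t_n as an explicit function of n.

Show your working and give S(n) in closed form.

S(n) = 2*(-n**3 - 15*n**2 - 74*n + 90)/(105*(n**3 + 15*n**2 + 74*n + 120))

t_(k+1)/t_k = (k + 3)/(k + 7).
A = k + 3, B = k + 7, C = 1.
Need (k + 3)·f(k+1) − (k + 6)·f(k) = 1.
Bound: deg f ≤ 3.
Solving with deg f ≤ 3: f(k) = k*(k**2 + 12*k + 47)/180.
R(k) = B(k−1)·f(k)/C(k) = k*(k + 6)*(k**2 + 12*k + 47)/180; s_k = R·t_k = k*(-k**2 - 12*k - 47)/(15*(k + 3)*(k + 4)*(k + 5)).
Verify: -12/(k**4 + 18*k**3 + 119*k**2 + 342*k + 360) matches t_k.
Evaluate: s_(n+1) = (-n**3 - 15*n**2 - 74*n - 60)/(15*(n**3 + 15*n**2 + 74*n + 120)); subtract s_(2) = -1/21 ⇒ S(n) = 2*(-n**3 - 15*n**2 - 74*n + 90)/(105*(n**3 + 15*n**2 + 74*n + 120)).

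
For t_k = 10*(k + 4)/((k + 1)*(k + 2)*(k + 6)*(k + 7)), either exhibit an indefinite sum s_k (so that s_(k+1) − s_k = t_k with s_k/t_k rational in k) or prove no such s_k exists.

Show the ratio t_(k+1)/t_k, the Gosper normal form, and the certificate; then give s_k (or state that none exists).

Step 1: r(k) = (k + 1)*(k + 5)*(k + 6)/((k + 3)*(k + 4)*(k + 8)).
Normal form (A,B,C) = (k + 1, k + 8, k**4 + 16*k**3 + 95*k**2 + 248*k + 240).
Key eq: (k + 1)·f(k+1) = (k + 7)·f(k) + (k**4 + 16*k**3 + 95*k**2 + 248*k + 240).
deg f ≤ 6 (via 1,1,4).
Match coefficients ⇒ f(k) = k*(k + 2)*(k + 3)*(k + 4)*(k + 5)*(k + 7)/12.
So s_k = (B(k−1)f/C)·t_k = (k*(k + 2)*(k + 7)**2/(12*(k + 4)))·t_k = 5*k*(k + 7)/(6*(k**2 + 7*k + 6)).
Verify: 10*(k + 4)/(k**4 + 16*k**3 + 83*k**2 + 152*k + 84) matches t_k.

s_k = 5*k*(k + 7)/(6*(k**2 + 7*k + 6))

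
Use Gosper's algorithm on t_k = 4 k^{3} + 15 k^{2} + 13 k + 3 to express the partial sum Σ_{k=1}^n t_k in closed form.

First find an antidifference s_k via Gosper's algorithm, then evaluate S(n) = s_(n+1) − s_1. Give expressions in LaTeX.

S(n) = n \left(n^{3} + 7 n^{2} + 15 n + 12\right)

Compute t_(k+1)/t_k: get (4*k**3 + 27*k**2 + 55*k + 35)/(4*k**3 + 15*k**2 + 13*k + 3).
Factor: A=1; B=1; C=k**3 + 15*k**2/4 + 13*k/4 + 3/4.
f must satisfy (1)·f(k+1) − (1)·f(k) = k**3 + 15*k**2/4 + 13*k/4 + 3/4.
From deg A=0, deg B=0, deg C=3: d=4.
Match coefficients ⇒ f(k) = k*(k**3 + 3*k**2 - 1)/4.
Get s_k = R·t_k = k**4 + 3*k**3 - k with R(k) = B(k−1)f(k)/C(k) = k*(k**3 + 3*k**2 - 1)/((4*k + 3)*(k**2 + 3*k + 1)).
Check: Δs_k = 4*k**3 + 15*k**2 + 13*k + 3. ✓
s_(n+1) = n**4 + 7*n**3 + 15*n**2 + 12*n + 3 and s_(1) = 3, so S(n) = n*(n**3 + 7*n**2 + 15*n + 12).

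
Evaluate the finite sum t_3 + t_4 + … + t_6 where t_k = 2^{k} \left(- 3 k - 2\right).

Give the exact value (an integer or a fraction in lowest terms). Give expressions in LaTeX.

The ratio is 2*(3*k + 5)/(3*k + 2).
Gosper form: A/B · C(k+1)/C(k) with A=2, B=1, C=k + 2/3.
Set up (2)·f(k+1) − (1)·f(k) − (k + 2/3) = 0.
Degrees (0,0,1) ⇒ d ≤ 1.
Match coefficients ⇒ f(k) = (3*k - 4)/3.
R(k) = B(k−1)·f(k)/C(k) = (3*k - 4)/(3*k + 2); s_k = R·t_k = 2**k*(4 - 3*k).
Verify: 2**k*(-3*k - 2) matches t_k.
Σ_(k=3)^(6) t_k = s_(7) − s_(3) = -2176 − (-40) = -2136.

Σ = -2136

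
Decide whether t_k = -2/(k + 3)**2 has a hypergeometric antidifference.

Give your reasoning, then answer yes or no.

No — the linear system for f has no solution.

r(k) = (k + 3)**2/(k + 4)**2 after simplifying.
Gosper form: A/B · C(k+1)/C(k) with A=k**2 + 6*k + 9, B=k**2 + 8*k + 16, C=1.
f must satisfy (k**2 + 6*k + 9)·f(k+1) − (k**2 + 6*k + 9)·f(k) = 1.
deg f ≤ 0 (via 2,2,0).
f = c0 ⇒ A·f(k+1) − B(k−1)·f(k) − C = -1. The system {-1 = 0} is inconsistent; no antidifference.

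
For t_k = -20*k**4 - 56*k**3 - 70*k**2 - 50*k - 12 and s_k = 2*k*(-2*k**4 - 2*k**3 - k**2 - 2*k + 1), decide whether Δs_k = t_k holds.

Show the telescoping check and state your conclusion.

valid; difference matches t_k

s_(k+1) = -4*k**5 - 24*k**4 - 58*k**3 - 74*k**2 - 48*k - 12
s_(k+1) − s_k = -20*k**4 - 56*k**3 - 70*k**2 - 50*k - 12
(s_(k+1) − s_k) − t_k = 0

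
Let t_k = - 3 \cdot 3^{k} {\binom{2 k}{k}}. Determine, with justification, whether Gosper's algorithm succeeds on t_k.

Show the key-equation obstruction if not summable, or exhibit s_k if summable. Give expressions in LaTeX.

No — negative degree bound, so no certificate f.

Step 1: r(k) = 6*(2*k + 1)/(k + 1).
A = 12*k + 6, B = k + 1, C = 1.
Solve (12*k + 6)·f(k+1) − (k)·f(k) = 1.
Bound: deg f ≤ -1.
Negative degree bound (-1): no f exists, t_k not Gosper-summable.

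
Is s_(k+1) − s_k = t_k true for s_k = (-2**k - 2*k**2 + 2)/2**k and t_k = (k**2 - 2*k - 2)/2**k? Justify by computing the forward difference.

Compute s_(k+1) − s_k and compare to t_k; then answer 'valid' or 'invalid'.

Valid — Δs_k = t_k.

s_(k+1) = (-2**k - (k + 1)**2 + 1)/2**k
s_(k+1) − s_k = (k**2 - 2*k - 2)/2**k
(s_(k+1) − s_k) − t_k = 0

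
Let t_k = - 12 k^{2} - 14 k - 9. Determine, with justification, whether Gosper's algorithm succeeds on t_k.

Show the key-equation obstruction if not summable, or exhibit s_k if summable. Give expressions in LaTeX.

Yes. s_k = k \left(- 4 k^{2} - k - 4\right).

r(k) = (12*k**2 + 38*k + 35)/(12*k**2 + 14*k + 9) after simplifying.
Factor: A=1; B=1; C=k**2 + 7*k/6 + 3/4.
Set up (1)·f(k+1) − (1)·f(k) − (k**2 + 7*k/6 + 3/4) = 0.
Bound: deg f ≤ 3.
Solving with deg f ≤ 3: f(k) = k*(4*k**2 + k + 4)/12.
Get s_k = R·t_k = k*(-4*k**2 - k - 4) with R(k) = B(k−1)f(k)/C(k) = k*(4*k**2 + k + 4)/(12*k**2 + 14*k + 9).
Check: Δs_k = -12*k**2 - 14*k - 9. ✓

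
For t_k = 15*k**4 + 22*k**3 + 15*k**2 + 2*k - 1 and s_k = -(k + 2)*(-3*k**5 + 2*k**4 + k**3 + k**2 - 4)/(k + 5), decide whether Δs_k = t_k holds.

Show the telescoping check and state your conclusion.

Invalid: residual 9*(-4*k**5 - 33*k**4 - 42*k**3 - 26*k**2 - 3*k + 3)/(k**2 + 11*k + 30) ≠ 0.

s_(k+1) = -(k + 3)*(-3*(k + 1)**5 + 2*(k + 1)**4 + (k + 1)**3 + (k + 1)**2 - 4)/(k + 6)
s_(k+1) − s_k = (15*k**6 + 151*k**5 + 410*k**4 + 449*k**3 + 237*k**2 + 22*k - 3)/(k**2 + 11*k + 30)
(s_(k+1) − s_k) − t_k = 9*(-4*k**5 - 33*k**4 - 42*k**3 - 26*k**2 - 3*k + 3)/(k**2 + 11*k + 30)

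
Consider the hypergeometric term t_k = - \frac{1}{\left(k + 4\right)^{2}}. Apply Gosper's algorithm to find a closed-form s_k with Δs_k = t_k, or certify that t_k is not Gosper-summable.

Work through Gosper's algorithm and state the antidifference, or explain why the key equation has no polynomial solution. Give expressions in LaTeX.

Step 1: r(k) = (k + 4)**2/(k + 5)**2.
Take A(k)=k**2 + 8*k + 16, B(k)=k**2 + 10*k + 25, C(k)=1.
Need (k**2 + 8*k + 16)·f(k+1) − (k**2 + 8*k + 16)·f(k) = 1.
deg f ≤ 0 (via 2,2,0).
Generic f = c0 gives residual -1; -1 = 0 cannot hold, so t_k is not Gosper-summable.

none — t_k is not Gosper-summable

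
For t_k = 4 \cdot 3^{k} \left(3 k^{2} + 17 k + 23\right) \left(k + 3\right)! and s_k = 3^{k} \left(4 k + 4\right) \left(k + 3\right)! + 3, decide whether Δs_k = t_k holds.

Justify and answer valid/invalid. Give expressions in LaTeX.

s_(k+1) = 3**(k + 1)*(4*k + 8)*factorial(k + 4) + 3
s_(k+1) − s_k = 4*3**k*(3*k**2 + 17*k + 23)*factorial(k + 3)
(s_(k+1) − s_k) − t_k = 0

Valid — Δs_k = t_k.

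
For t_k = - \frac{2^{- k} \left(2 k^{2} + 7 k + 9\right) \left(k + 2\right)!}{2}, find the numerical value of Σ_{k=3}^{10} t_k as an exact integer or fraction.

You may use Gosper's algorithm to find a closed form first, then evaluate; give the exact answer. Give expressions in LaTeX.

Σ = -152026605/2

r(k) = (k + 3)*(7*k + 2*(k + 1)**2 + 16)/(2*(2*k**2 + 7*k + 9)) after simplifying.
Take A(k)=k/2 + 3/2, B(k)=1, C(k)=k**2 + 7*k/2 + 9/2.
Set up (k/2 + 3/2)·f(k+1) − (1)·f(k) − (k**2 + 7*k/2 + 9/2) = 0.
Bound: deg f ≤ 1.
A polynomial solution: f(k) = 2*k + 3.
Get s_k = R·t_k = -(2*k + 3)*factorial(k + 2)/2**k with R(k) = B(k−1)f(k)/C(k) = 2*(2*k + 3)/(2*k**2 + 7*k + 9).
Δs = -(2*k**2 + 7*k + 9)*factorial(k + 2)/(2*2**k), as required.
Evaluate s at k=11 and k=3: -152026875/2 and -135; difference -152026605/2.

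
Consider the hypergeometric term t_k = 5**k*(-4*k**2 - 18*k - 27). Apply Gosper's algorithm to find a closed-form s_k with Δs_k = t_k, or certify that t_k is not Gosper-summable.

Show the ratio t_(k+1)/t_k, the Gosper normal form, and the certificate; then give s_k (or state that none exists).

s_k = 5**k*(-k**2 - 2*k - 3)

Step 1: r(k) = 5*(4*k**2 + 26*k + 49)/(4*k**2 + 18*k + 27).
Normal form (A,B,C) = (5, 1, k**2 + 9*k/2 + 27/4).
Solve (5)·f(k+1) − (1)·f(k) = k**2 + 9*k/2 + 27/4.
deg f ≤ 2 (via 0,0,2).
Solving with deg f ≤ 2: f(k) = (k**2 + 2*k + 3)/4.
So s_k = (B(k−1)f/C)·t_k = ((k**2 + 2*k + 3)/(4*k**2 + 18*k + 27))·t_k = 5**k*(-k**2 - 2*k - 3).
Verify: 5**k*(-4*k**2 - 18*k - 27) matches t_k.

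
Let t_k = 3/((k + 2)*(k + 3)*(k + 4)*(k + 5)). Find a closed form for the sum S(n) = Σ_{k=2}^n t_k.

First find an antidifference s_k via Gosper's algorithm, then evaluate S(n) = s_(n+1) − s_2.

S(n) = (n**3 + 12*n**2 + 47*n - 60)/(120*(n**3 + 12*n**2 + 47*n + 60))

t_(k+1)/t_k = (k + 2)/(k + 6).
Normal form (A,B,C) = (k + 2, k + 6, 1).
Set up (k + 2)·f(k+1) − (k + 5)·f(k) − (1) = 0.
From deg A=1, deg B=1, deg C=0: d=3.
Solve for f: f(k) = k*(k**2 + 9*k + 26)/72 (degree 3 ≤ 3).
Certificate R = B(k−1)f/C = k*(k + 5)*(k**2 + 9*k + 26)/72 gives s_k = k*(k**2 + 9*k + 26)/(24*(k + 2)*(k + 3)*(k + 4)).
Check: Δs_k = 3/(k**4 + 14*k**3 + 71*k**2 + 154*k + 120). ✓
Telescope: S(n) = s_(n+1) − s_(2) = (n**3 + 12*n**2 + 47*n + 36)/(24*(n**3 + 12*n**2 + 47*n + 60)) − (1/30) = (n**3 + 12*n**2 + 47*n - 60)/(120*(n**3 + 12*n**2 + 47*n + 60)).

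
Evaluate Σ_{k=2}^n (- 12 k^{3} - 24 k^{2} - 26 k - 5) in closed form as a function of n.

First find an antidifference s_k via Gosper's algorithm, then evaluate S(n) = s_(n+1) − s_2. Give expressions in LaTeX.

S(n) = - 3 n^{4} - 14 n^{3} - 28 n^{2} - 22 n + 67

The ratio is (12*k**3 + 60*k**2 + 110*k + 67)/(12*k**3 + 24*k**2 + 26*k + 5).
Normal form (A,B,C) = (1, 1, k**3 + 2*k**2 + 13*k/6 + 5/12).
f must satisfy (1)·f(k+1) − (1)·f(k) = k**3 + 2*k**2 + 13*k/6 + 5/12.
d = 4 from the (0,0,3) case.
Solve for f: f(k) = k*(3*k**3 + 2*k**2 + 4*k - 4)/12 (degree 4 ≤ 4).
Get s_k = R·t_k = k*(-3*k**3 - 2*k**2 - 4*k + 4) with R(k) = B(k−1)f(k)/C(k) = k*(3*k**3 + 2*k**2 + 4*k - 4)/(12*k**3 + 24*k**2 + 26*k + 5).
Δs = -12*k**3 - 24*k**2 - 26*k - 5, as required.
Evaluate: s_(n+1) = -3*n**4 - 14*n**3 - 28*n**2 - 22*n - 5; subtract s_(2) = -72 ⇒ S(n) = -3*n**4 - 14*n**3 - 28*n**2 - 22*n + 67.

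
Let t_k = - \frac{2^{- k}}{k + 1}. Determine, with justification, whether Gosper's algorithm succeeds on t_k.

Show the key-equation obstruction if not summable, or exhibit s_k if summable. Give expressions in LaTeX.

No — t_k has no hypergeometric antidifference.

r(k) = (k + 1)/(2*(k + 2)) after simplifying.
Take A(k)=k/2 + 1/2, B(k)=k + 2, C(k)=1.
Solve (k/2 + 1/2)·f(k+1) − (k + 1)·f(k) = 1.
d = -1 from the (1,1,0) case.
Negative degree bound (-1): no f exists, t_k not Gosper-summable.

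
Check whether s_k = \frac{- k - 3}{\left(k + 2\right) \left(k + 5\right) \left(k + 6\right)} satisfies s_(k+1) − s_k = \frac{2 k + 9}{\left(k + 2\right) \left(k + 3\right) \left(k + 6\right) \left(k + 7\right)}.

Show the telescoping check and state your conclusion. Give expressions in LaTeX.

Invalid: residual \frac{2 \left(- 3 k - 11\right)}{k^{5} + 23 k^{4} + 203 k^{3} + 853 k^{2} + 1692 k + 1260} ≠ 0.

s_(k+1) = (-k - 4)/((k + 3)*(k + 6)*(k + 7))
s_(k+1) − s_k = (2*k**2 + 13*k + 23)/(k**5 + 23*k**4 + 203*k**3 + 853*k**2 + 1692*k + 1260)
(s_(k+1) − s_k) − t_k = 2*(-3*k - 11)/(k**5 + 23*k**4 + 203*k**3 + 853*k**2 + 1692*k + 1260)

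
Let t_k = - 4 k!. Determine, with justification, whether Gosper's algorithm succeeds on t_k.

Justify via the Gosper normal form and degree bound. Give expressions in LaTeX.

No; the degree bound rules out any f.

Ratio r(k) = k + 1.
Gosper form: A/B · C(k+1)/C(k) with A=k + 1, B=1, C=1.
Set up (k + 1)·f(k+1) − (1)·f(k) − (1) = 0.
d = -1 from the (1,0,0) case.
d = -1 < 0 ⇒ no nonzero polynomial f; not summable.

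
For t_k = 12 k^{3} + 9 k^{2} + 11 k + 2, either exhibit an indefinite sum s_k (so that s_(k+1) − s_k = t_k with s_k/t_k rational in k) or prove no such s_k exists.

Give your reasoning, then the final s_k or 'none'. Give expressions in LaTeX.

Step 1: r(k) = (12*k**3 + 45*k**2 + 65*k + 34)/(12*k**3 + 9*k**2 + 11*k + 2).
Normal form (A,B,C) = (1, 1, k**3 + 3*k**2/4 + 11*k/12 + 1/6).
f must satisfy (1)·f(k+1) − (1)·f(k) = k**3 + 3*k**2/4 + 11*k/12 + 1/6.
Bound: deg f ≤ 4.
Solve for f: f(k) = k*(3*k**3 - 3*k**2 + 4*k - 2)/12 (degree 4 ≤ 4).
Then R = B(k−1)f/C = k*(3*k**3 - 3*k**2 + 4*k - 2)/(12*k**3 + 9*k**2 + 11*k + 2), so s_k = R(k)·t_k = k*(3*k**3 - 3*k**2 + 4*k - 2).
s_(k+1) − s_k = 12*k**3 + 9*k**2 + 11*k + 2 = t_k.

s_k = k \left(3 k^{3} - 3 k^{2} + 4 k - 2\right)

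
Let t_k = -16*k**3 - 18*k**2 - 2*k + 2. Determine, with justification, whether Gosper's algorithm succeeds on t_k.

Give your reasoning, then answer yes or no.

r(k) = (k + 8*(k + 1)**3 + 9*(k + 1)**2)/(8*k**3 + 9*k**2 + k - 1) after simplifying.
Take A(k)=1, B(k)=1, C(k)=k**3 + 9*k**2/8 + k/8 - 1/8.
Solve (1)·f(k+1) − (1)·f(k) = k**3 + 9*k**2/8 + k/8 - 1/8.
deg f ≤ 4 (via 0,0,3).
Coefficient equations give f(k) = k**2*(2*k**2 - k - 2)/8.
Get s_k = R·t_k = 2*k**2*(-2*k**2 + k + 2) with R(k) = B(k−1)f(k)/C(k) = k**2*(2*k**2 - k - 2)/(8*k**3 + 9*k**2 + k - 1).
s_(k+1) − s_k = -16*k**3 - 18*k**2 - 2*k + 2 = t_k.

Yes. s_k = 2*k**2*(-2*k**2 + k + 2).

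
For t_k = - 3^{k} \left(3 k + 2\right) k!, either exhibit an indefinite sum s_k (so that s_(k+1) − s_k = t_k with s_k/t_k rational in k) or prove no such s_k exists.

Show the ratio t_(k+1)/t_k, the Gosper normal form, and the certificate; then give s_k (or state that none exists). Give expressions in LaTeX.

s_k = - 3^{k} k!

The ratio is 3*(k + 1)*(3*k + 5)/(3*k + 2).
Take A(k)=3*k + 3, B(k)=1, C(k)=k + 2/3.
f must satisfy (3*k + 3)·f(k+1) − (1)·f(k) = k + 2/3.
deg f ≤ 0 (via 1,0,1).
A polynomial solution: f(k) = 1/3.
Certificate R = B(k−1)f/C = 1/(3*k + 2) gives s_k = -3**k*factorial(k).
Check: Δs_k = -3**k*(3*k + 2)*factorial(k). ✓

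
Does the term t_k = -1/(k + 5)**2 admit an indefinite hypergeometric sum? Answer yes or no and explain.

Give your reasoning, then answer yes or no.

Step 1: r(k) = (k + 5)**2/(k + 6)**2.
Take A(k)=k**2 + 10*k + 25, B(k)=k**2 + 12*k + 36, C(k)=1.
Set up (k**2 + 10*k + 25)·f(k+1) − (k**2 + 10*k + 25)·f(k) − (1) = 0.
deg f ≤ 0 (via 2,2,0).
Write f(k) = c0. Then LHS − RHS = -1, requiring -1 = 0: contradictory. No certificate.

No; the coefficient equations for f are inconsistent.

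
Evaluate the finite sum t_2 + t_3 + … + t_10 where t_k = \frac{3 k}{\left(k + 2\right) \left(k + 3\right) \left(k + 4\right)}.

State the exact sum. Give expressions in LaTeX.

Ratio r(k) = (k + 1)*(k + 2)/(k*(k + 5)).
Normal form (A,B,C) = (k + 2, k + 5, k).
Set up (k + 2)·f(k+1) − (k + 4)·f(k) − (k) = 0.
From deg A=1, deg B=1, deg C=1: d=2.
Solving with deg f ≤ 2: f(k) = k*(k - 1)/6.
So s_k = (B(k−1)f/C)·t_k = ((k - 1)*(k + 4)/6)·t_k = k*(k - 1)/(2*(k + 2)*(k + 3)).
Verify: 3*k/(k**3 + 9*k**2 + 26*k + 24) matches t_k.
Σ_(k=2)^(10) t_k = s_(11) − s_(2) = 55/182 − (1/20) = 459/1820.

Σ = 459/1820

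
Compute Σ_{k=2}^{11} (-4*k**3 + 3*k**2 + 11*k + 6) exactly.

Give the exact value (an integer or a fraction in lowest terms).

Σ = -15130

t_(k+1)/t_k = (4*k**3 + 9*k**2 - 5*k - 16)/(4*k**3 - 3*k**2 - 11*k - 6).
Normal form (A,B,C) = (1, 1, k**3 - 3*k**2/4 - 11*k/4 - 3/2).
Key eq: (1)·f(k+1) = (1)·f(k) + (k**3 - 3*k**2/4 - 11*k/4 - 3/2).
From deg A=0, deg B=0, deg C=3: d=4.
Match coefficients ⇒ f(k) = k*(k**3 - 3*k**2 - 3*k - 1)/4.
Certificate R = B(k−1)f/C = k*(k**3 - 3*k**2 - 3*k - 1)/(4*k**3 - 3*k**2 - 11*k - 6) gives s_k = k*(-k**3 + 3*k**2 + 3*k + 1).
Δs = -4*k**3 + 3*k**2 + 11*k + 6, as required.
Telescoping: Σ = s_(12) − s_(2) = -15108 − (22) = -15130.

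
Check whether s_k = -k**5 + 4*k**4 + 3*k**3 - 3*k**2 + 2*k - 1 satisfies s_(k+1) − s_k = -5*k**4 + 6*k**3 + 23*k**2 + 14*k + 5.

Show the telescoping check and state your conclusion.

Valid — Δs_k = t_k.

s_(k+1) = -k**5 - k**4 + 9*k**3 + 20*k**2 + 16*k + 4
s_(k+1) − s_k = -5*k**4 + 6*k**3 + 23*k**2 + 14*k + 5
(s_(k+1) − s_k) − t_k = 0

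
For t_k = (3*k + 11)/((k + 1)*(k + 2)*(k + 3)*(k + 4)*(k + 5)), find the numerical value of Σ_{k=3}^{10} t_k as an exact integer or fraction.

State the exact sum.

The ratio is (k + 1)*(3*k + 14)/((k + 6)*(3*k + 11)).
So A=k + 1 and B=k + 6, with C=k + 11/3.
Key eq: (k + 1)·f(k+1) = (k + 5)·f(k) + (k + 11/3).
From deg A=1, deg B=1, deg C=1: d=4.
Match coefficients ⇒ f(k) = k*(k + 3)*(k**2 + 7*k + 14)/24.
Get s_k = R·t_k = k*(k**2 + 7*k + 14)/(8*(k**3 + 7*k**2 + 14*k + 8)) with R(k) = B(k−1)f(k)/C(k) = k*(k + 3)*(k + 5)*(k**2 + 7*k + 14)/(8*(3*k + 11)).
s_(k+1) − s_k = (3*k + 11)/(k**5 + 15*k**4 + 85*k**3 + 225*k**2 + 274*k + 120) = t_k.
Sum = s_(11) − s_(3); s_(11) = 583/4680, s_(3) = 33/280 ⇒ 11/1638.

Σ = 11/1638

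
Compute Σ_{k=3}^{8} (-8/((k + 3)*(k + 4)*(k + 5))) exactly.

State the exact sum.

Step 1: r(k) = (k + 3)/(k + 6).
Normal form (A,B,C) = (k + 3, k + 6, 1).
Need (k + 3)·f(k+1) − (k + 5)·f(k) = 1.
Degrees (1,1,0) ⇒ d ≤ 2.
Solve for f: f(k) = k*(k + 7)/24 (degree 2 ≤ 2).
Get s_k = R·t_k = k*(-k - 7)/(3*(k + 3)*(k + 4)) with R(k) = B(k−1)f(k)/C(k) = k*(k + 5)*(k + 7)/24.
s_(k+1) − s_k = -8/(k**3 + 12*k**2 + 47*k + 60) = t_k.
Σ_(k=3)^(8) t_k = s_(9) − s_(3) = -4/13 − (-5/21) = -19/273.

Σ = -19/273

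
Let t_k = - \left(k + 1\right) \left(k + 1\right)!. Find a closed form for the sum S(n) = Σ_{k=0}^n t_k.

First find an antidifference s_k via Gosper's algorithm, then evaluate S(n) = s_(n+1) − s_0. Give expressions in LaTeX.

S(n) = 1 - \left(n + 2\right)!

Ratio r(k) = (k + 2)**2/(k + 1).
A = k + 2, B = 1, C = k + 1.
Need (k + 2)·f(k+1) − (1)·f(k) = k + 1.
deg f ≤ 0 (via 1,0,1).
Coefficient equations give f(k) = 1.
Get s_k = R·t_k = -factorial(k + 1) with R(k) = B(k−1)f(k)/C(k) = 1/(k + 1).
Check: Δs_k = -(k + 1)*factorial(k + 1). ✓
Σ_(k=0)^n t_k = s_(n+1) − s_(0) = (-factorial(n + 2)) − (-1), i.e. 1 - factorial(n + 2).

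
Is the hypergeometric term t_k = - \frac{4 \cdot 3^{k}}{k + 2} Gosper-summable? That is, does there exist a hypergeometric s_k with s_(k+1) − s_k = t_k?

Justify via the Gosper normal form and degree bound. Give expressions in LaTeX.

t_(k+1)/t_k = 3*(k + 2)/(k + 3).
Factor: A=3*k + 6; B=k + 3; C=1.
f must satisfy (3*k + 6)·f(k+1) − (k + 2)·f(k) = 1.
Bound: deg f ≤ -1.
d = -1 < 0 ⇒ no nonzero polynomial f; not summable.

No; the degree bound rules out any f.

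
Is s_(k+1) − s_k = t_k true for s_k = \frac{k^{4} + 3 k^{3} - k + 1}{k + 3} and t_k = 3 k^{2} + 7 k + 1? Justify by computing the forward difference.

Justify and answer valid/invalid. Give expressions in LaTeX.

s_(k+1) = (-k + (k + 1)**4 + 3*(k + 1)**3)/(k + 4)
s_(k+1) − s_k = (3*k**4 + 24*k**3 + 58*k**2 + 43*k + 8)/(k**2 + 7*k + 12)
(s_(k+1) − s_k) − t_k = 4*(-k**3 - 7*k**2 - 12*k - 1)/(k**2 + 7*k + 12)

Invalid: residual \frac{4 \left(- k^{3} - 7 k^{2} - 12 k - 1\right)}{k^{2} + 7 k + 12} ≠ 0.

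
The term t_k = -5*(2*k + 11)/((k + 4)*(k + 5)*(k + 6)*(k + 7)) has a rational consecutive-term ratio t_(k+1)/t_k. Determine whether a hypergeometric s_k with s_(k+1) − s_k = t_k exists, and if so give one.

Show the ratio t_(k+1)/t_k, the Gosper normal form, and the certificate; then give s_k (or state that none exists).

s_k = 5*k*(-k - 10)/(24*(k**2 + 10*k + 24))

t_(k+1)/t_k = (k + 4)*(2*k + 13)/((k + 8)*(2*k + 11)).
A = k + 4, B = k + 8, C = k + 11/2.
Key eq: (k + 4)·f(k+1) = (k + 7)·f(k) + (k + 11/2).
deg f ≤ 3 (via 1,1,1).
Match coefficients ⇒ f(k) = k*(k + 5)*(k + 10)/48.
R(k) = B(k−1)·f(k)/C(k) = k*(k + 5)*(k + 7)*(k + 10)/(24*(2*k + 11)); s_k = R·t_k = 5*k*(-k - 10)/(24*(k**2 + 10*k + 24)).
Δs = 5*(-2*k - 11)/(k**4 + 22*k**3 + 179*k**2 + 638*k + 840), as required.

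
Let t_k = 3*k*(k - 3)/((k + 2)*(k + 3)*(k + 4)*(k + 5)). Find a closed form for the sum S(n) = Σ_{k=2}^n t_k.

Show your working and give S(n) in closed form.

S(n) = (11*n**3 - 48*n**2 - 23*n + 60)/(60*(n**3 + 12*n**2 + 47*n + 60))

t_(k+1)/t_k = (k - 2)*(k + 1)*(k + 2)/(k*(k - 3)*(k + 6)).
So A=k + 2 and B=k + 6, with C=k**2 - 3*k.
f must satisfy (k + 2)·f(k+1) − (k + 5)·f(k) = k**2 - 3*k.
Degrees (1,1,2) ⇒ d ≤ 3.
A polynomial solution: f(k) = k*(k - 8)*(k - 1)/18.
So s_k = (B(k−1)f/C)·t_k = ((k - 8)*(k - 1)*(k + 5)/(18*(k - 3)))·t_k = k*(k**2 - 9*k + 8)/(6*(k + 2)*(k + 3)*(k + 4)).
Check: Δs_k = 3*k*(k - 3)/(k**4 + 14*k**3 + 71*k**2 + 154*k + 120). ✓
Telescope: S(n) = s_(n+1) − s_(2) = n*(n**2 - 6*n - 7)/(6*(n**3 + 12*n**2 + 47*n + 60)) − (-1/60) = (11*n**3 - 48*n**2 - 23*n + 60)/(60*(n**3 + 12*n**2 + 47*n + 60)).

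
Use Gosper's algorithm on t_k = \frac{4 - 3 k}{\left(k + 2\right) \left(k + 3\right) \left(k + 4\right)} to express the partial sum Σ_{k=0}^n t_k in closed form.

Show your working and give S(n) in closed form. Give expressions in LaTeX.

Step 1: r(k) = (k + 2)*(3*k - 1)/((k + 5)*(3*k - 4)).
Gosper form: A/B · C(k+1)/C(k) with A=k + 2, B=k + 5, C=k - 4/3.
f must satisfy (k + 2)·f(k+1) − (k + 4)·f(k) = k - 4/3.
Bound: deg f ≤ 2.
Coefficient equations give f(k) = k*(k - 13)/18.
So s_k = (B(k−1)f/C)·t_k = (k*(k - 13)*(k + 4)/(6*(3*k - 4)))·t_k = k*(13 - k)/(6*(k + 2)*(k + 3)).
s_(k+1) − s_k = (4 - 3*k)/(k**3 + 9*k**2 + 26*k + 24) = t_k.
s_(n+1) = (-n**2 + 11*n + 12)/(6*(n**2 + 7*n + 12)) and s_(0) = 0, so S(n) = (-n**2 + 11*n + 12)/(6*(n**2 + 7*n + 12)).

S(n) = \frac{- n^{2} + 11 n + 12}{6 \left(n^{2} + 7 n + 12\right)}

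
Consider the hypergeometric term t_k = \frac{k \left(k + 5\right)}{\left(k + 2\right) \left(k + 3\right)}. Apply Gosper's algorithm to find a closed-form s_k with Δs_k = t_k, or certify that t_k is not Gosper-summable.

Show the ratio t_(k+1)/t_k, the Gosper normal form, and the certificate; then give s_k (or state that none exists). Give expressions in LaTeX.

s_k = \frac{k \left(k - 1\right)}{k + 2}

t_(k+1)/t_k = (k + 1)*(k + 2)*(k + 6)/(k*(k + 4)*(k + 5)).
Gosper form: A/B · C(k+1)/C(k) with A=k + 2, B=k + 4, C=k**2 + 5*k.
Key eq: (k + 2)·f(k+1) = (k + 3)·f(k) + (k**2 + 5*k).
From deg A=1, deg B=1, deg C=2: d=2.
A polynomial solution: f(k) = k*(k - 1).
Then R = B(k−1)f/C = (k - 1)*(k + 3)/(k + 5), so s_k = R(k)·t_k = k*(k - 1)/(k + 2).
s_(k+1) − s_k = k*(k + 5)/(k**2 + 5*k + 6) = t_k.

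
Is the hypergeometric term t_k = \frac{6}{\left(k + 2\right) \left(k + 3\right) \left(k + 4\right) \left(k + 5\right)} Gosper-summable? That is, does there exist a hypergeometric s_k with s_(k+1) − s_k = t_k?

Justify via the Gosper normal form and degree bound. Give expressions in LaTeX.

Yes. s_k = \frac{k \left(k^{2} + 9 k + 26\right)}{12 \left(k + 2\right) \left(k + 3\right) \left(k + 4\right)}.

Compute t_(k+1)/t_k: get (k + 2)/(k + 6).
Factor: A=k + 2; B=k + 6; C=1.
Need (k + 2)·f(k+1) − (k + 5)·f(k) = 1.
d = 3 from the (1,1,0) case.
Match coefficients ⇒ f(k) = k*(k**2 + 9*k + 26)/72.
R(k) = B(k−1)·f(k)/C(k) = k*(k + 5)*(k**2 + 9*k + 26)/72; s_k = R·t_k = k*(k**2 + 9*k + 26)/(12*(k + 2)*(k + 3)*(k + 4)).
Check: Δs_k = 6/(k**4 + 14*k**3 + 71*k**2 + 154*k + 120). ✓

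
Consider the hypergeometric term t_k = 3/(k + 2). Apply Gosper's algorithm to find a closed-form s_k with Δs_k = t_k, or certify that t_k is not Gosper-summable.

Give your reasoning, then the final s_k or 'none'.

t_(k+1)/t_k = (k + 2)/(k + 3).
So A=k + 2 and B=k + 3, with C=1.
f must satisfy (k + 2)·f(k+1) − (k + 2)·f(k) = 1.
Degrees (1,1,0) ⇒ d ≤ 0.
Put f(k) = c0: A·f(k+1) − B(k−1)·f(k) − C = -1; need -1 = 0 — inconsistent ⇒ no f, not summable.

none — t_k is not Gosper-summable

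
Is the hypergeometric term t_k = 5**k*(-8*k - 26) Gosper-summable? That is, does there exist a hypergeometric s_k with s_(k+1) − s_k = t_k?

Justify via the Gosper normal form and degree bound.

Yes. s_k = -2*5**k*(k + 2).

Compute t_(k+1)/t_k: get 5*(4*k + 17)/(4*k + 13).
Gosper form: A/B · C(k+1)/C(k) with A=5, B=1, C=k + 13/4.
f must satisfy (5)·f(k+1) − (1)·f(k) = k + 13/4.
Degrees (0,0,1) ⇒ d ≤ 1.
Solve for f: f(k) = (k + 2)/4 (degree 1 ≤ 1).
R(k) = B(k−1)·f(k)/C(k) = (k + 2)/(4*k + 13); s_k = R·t_k = -2*5**k*(k + 2).
Δs = 5**k*(-8*k - 26), as required.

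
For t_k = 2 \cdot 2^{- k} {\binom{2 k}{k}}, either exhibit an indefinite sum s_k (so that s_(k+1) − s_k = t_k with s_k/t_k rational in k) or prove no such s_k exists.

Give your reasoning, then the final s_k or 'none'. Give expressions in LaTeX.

none — t_k is not Gosper-summable

Step 1: r(k) = (2*k + 1)/(k + 1).
So A=2*k + 1 and B=k + 1, with C=1.
f must satisfy (2*k + 1)·f(k+1) − (k)·f(k) = 1.
deg f ≤ -1 (via 1,1,0).
d = -1 < 0 ⇒ no nonzero polynomial f; not summable.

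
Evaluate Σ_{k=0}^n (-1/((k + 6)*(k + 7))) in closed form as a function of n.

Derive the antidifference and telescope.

r(k) = (k + 6)/(k + 8) after simplifying.
A = k + 6, B = k + 8, C = 1.
Solve (k + 6)·f(k+1) − (k + 7)·f(k) = 1.
Bound: deg f ≤ 1.
Solving with deg f ≤ 1: f(k) = k/6.
Then R = B(k−1)f/C = k*(k + 7)/6, so s_k = R(k)·t_k = -k/(6*k + 36).
Check: Δs_k = -1/(k**2 + 13*k + 42). ✓
Σ_(k=0)^n t_k = s_(n+1) − s_(0) = ((-n - 1)/(6*(n + 7))) − (0), i.e. (-n - 1)/(6*(n + 7)).

S(n) = (-n - 1)/(6*(n + 7))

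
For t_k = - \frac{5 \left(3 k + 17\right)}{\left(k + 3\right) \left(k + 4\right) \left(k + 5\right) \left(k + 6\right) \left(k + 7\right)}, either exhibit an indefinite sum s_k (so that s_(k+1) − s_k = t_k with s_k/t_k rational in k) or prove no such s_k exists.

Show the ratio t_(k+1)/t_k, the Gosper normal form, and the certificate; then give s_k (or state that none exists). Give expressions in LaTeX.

Step 1: r(k) = (k + 3)*(3*k + 20)/((k + 8)*(3*k + 17)).
So A=k + 3 and B=k + 8, with C=k + 17/3.
Need (k + 3)·f(k+1) − (k + 7)·f(k) = k + 17/3.
deg f ≤ 4 (via 1,1,1).
A polynomial solution: f(k) = k*(k + 5)*(k**2 + 13*k + 54)/216.
Get s_k = R·t_k = 5*k*(-k**2 - 13*k - 54)/(72*(k**3 + 13*k**2 + 54*k + 72)) with R(k) = B(k−1)f(k)/C(k) = k*(k + 5)*(k + 7)*(k**2 + 13*k + 54)/(72*(3*k + 17)).
Verify: 5*(-3*k - 17)/(k**5 + 25*k**4 + 245*k**3 + 1175*k**2 + 2754*k + 2520) matches t_k.

s_k = \frac{5 k \left(- k^{2} - 13 k - 54\right)}{72 \left(k^{3} + 13 k^{2} + 54 k + 72\right)}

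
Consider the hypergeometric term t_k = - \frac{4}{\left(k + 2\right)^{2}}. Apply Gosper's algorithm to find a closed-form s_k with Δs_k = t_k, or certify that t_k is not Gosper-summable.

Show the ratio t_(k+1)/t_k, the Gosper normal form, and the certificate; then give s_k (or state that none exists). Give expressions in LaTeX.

not Gosper-summable; s_k does not exist

The ratio is (k + 2)**2/(k + 3)**2.
A = k**2 + 4*k + 4, B = k**2 + 6*k + 9, C = 1.
Key eq: (k**2 + 4*k + 4)·f(k+1) = (k**2 + 4*k + 4)·f(k) + (1).
d = 0 from the (2,2,0) case.
Write f(k) = c0. Then LHS − RHS = -1, requiring -1 = 0: contradictory. No certificate.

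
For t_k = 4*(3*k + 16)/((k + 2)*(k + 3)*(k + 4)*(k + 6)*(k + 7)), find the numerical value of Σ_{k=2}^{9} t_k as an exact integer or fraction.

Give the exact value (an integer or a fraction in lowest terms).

Σ = 73/3120

r(k) = (k + 2)*(k + 6)*(3*k + 19)/((k + 5)*(k + 8)*(3*k + 16)) after simplifying.
Factor: A=k + 2; B=k + 8; C=k**2 + 31*k/3 + 80/3.
Need (k + 2)·f(k+1) − (k + 7)·f(k) = k**2 + 31*k/3 + 80/3.
d = 5 from the (1,1,2) case.
A polynomial solution: f(k) = k*(k + 4)*(k + 5)*(k**2 + 11*k + 36)/108.
So s_k = (B(k−1)f/C)·t_k = (k*(k + 4)*(k + 7)*(k**2 + 11*k + 36)/(36*(3*k + 16)))·t_k = k*(k**2 + 11*k + 36)/(9*(k**3 + 11*k**2 + 36*k + 36)).
Check: Δs_k = 4*(3*k + 16)/(k**5 + 22*k**4 + 185*k**3 + 740*k**2 + 1404*k + 1008). ✓
Sum = s_(10) − s_(2); s_(10) = 205/1872, s_(2) = 31/360 ⇒ 73/3120.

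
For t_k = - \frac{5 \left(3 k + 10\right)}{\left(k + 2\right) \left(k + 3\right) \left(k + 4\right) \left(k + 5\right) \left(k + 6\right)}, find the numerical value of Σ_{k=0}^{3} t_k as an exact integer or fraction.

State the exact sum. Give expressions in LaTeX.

Step 1: r(k) = (k + 2)*(3*k + 13)/((k + 7)*(3*k + 10)).
A = k + 2, B = k + 7, C = k + 10/3.
Key eq: (k + 2)·f(k+1) = (k + 6)·f(k) + (k + 10/3).
d = 4 from the (1,1,1) case.
A polynomial solution: f(k) = k*(k + 3)*(k**2 + 11*k + 38)/120.
Then R = B(k−1)f/C = k*(k + 3)*(k + 6)*(k**2 + 11*k + 38)/(40*(3*k + 10)), so s_k = R(k)·t_k = k*(-k**2 - 11*k - 38)/(8*(k**3 + 11*k**2 + 38*k + 40)).
s_(k+1) − s_k = 5*(-3*k - 10)/(k**5 + 20*k**4 + 155*k**3 + 580*k**2 + 1044*k + 720) = t_k.
Telescoping: Σ = s_(4) − s_(0) = -49/432 − (0) = -49/432.

Σ = -49/432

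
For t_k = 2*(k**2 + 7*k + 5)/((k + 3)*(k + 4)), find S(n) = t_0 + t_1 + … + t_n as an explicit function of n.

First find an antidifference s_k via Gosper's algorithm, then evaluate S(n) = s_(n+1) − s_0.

Step 1: r(k) = (k + 3)*(7*k + (k + 1)**2 + 12)/((k + 5)*(k**2 + 7*k + 5)).
A = k + 3, B = k + 5, C = k**2 + 7*k + 5.
f must satisfy (k + 3)·f(k+1) − (k + 4)·f(k) = k**2 + 7*k + 5.
deg f ≤ 2 (via 1,1,2).
Match coefficients ⇒ f(k) = k*(3*k + 2)/3.
R(k) = B(k−1)·f(k)/C(k) = k*(k + 4)*(3*k + 2)/(3*(k**2 + 7*k + 5)); s_k = R·t_k = 2*k*(3*k + 2)/(3*(k + 3)).
s_(k+1) − s_k = 2*(k**2 + 7*k + 5)/(k**2 + 7*k + 12) = t_k.
Telescope: S(n) = s_(n+1) − s_(0) = 2*(3*n**2 + 8*n + 5)/(3*(n + 4)) − (0) = 2*(3*n**2 + 8*n + 5)/(3*(n + 4)).

S(n) = 2*(3*n**2 + 8*n + 5)/(3*(n + 4))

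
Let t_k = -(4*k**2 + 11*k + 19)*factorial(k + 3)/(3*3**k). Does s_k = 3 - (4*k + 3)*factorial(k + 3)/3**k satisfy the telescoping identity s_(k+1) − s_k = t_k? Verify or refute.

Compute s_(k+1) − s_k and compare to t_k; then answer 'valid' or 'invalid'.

s_(k+1) = -3**(-k - 1)*(4*k + 7)*factorial(k + 4) + 3
s_(k+1) − s_k = -(4*k**2 + 11*k + 19)*factorial(k + 3)/(3*3**k)
(s_(k+1) − s_k) − t_k = 0

valid (s_(k+1) − s_k reduces to t_k)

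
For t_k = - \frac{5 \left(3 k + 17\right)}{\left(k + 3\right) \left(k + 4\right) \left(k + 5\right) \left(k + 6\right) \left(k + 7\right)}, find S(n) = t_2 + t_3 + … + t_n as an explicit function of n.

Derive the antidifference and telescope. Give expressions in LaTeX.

Step 1: r(k) = (k + 3)*(3*k + 20)/((k + 8)*(3*k + 17)).
Take A(k)=k + 3, B(k)=k + 8, C(k)=k + 17/3.
Solve (k + 3)·f(k+1) − (k + 7)·f(k) = k + 17/3.
From deg A=1, deg B=1, deg C=1: d=4.
A polynomial solution: f(k) = k*(k + 5)*(k**2 + 13*k + 54)/216.
So s_k = (B(k−1)f/C)·t_k = (k*(k + 5)*(k + 7)*(k**2 + 13*k + 54)/(72*(3*k + 17)))·t_k = 5*k*(-k**2 - 13*k - 54)/(72*(k**3 + 13*k**2 + 54*k + 72)).
s_(k+1) − s_k = 5*(-3*k - 17)/(k**5 + 25*k**4 + 245*k**3 + 1175*k**2 + 2754*k + 2520) = t_k.
Evaluate: s_(n+1) = 5*(-n**3 - 16*n**2 - 83*n - 68)/(72*(n**3 + 16*n**2 + 83*n + 140)); subtract s_(2) = -7/144 ⇒ S(n) = (-n**3 - 16*n**2 - 83*n + 100)/(48*(n**3 + 16*n**2 + 83*n + 140)).

S(n) = \frac{- n^{3} - 16 n^{2} - 83 n + 100}{48 \left(n^{3} + 16 n^{2} + 83 n + 140\right)}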